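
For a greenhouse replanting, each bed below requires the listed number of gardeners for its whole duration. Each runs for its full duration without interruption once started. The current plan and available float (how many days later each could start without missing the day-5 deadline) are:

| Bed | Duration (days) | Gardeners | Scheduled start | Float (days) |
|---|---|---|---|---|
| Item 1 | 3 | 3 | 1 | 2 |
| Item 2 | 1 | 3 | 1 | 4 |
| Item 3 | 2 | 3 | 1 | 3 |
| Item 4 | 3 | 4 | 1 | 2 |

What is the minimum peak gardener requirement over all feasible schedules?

Early-start (Item 1@1, Item 2@1, Item 3@1, Item 4@1) gives peak 13: d1:13  d2:10  d3:7  d4:0  d5:0.
Shift Item 3→4, Item 4→2.
Schedule Item 1@1, Item 2@1, Item 3@4, Item 4@2: d1:6  d2:7  d3:7  d4:7  d5:3 — peak 7.

7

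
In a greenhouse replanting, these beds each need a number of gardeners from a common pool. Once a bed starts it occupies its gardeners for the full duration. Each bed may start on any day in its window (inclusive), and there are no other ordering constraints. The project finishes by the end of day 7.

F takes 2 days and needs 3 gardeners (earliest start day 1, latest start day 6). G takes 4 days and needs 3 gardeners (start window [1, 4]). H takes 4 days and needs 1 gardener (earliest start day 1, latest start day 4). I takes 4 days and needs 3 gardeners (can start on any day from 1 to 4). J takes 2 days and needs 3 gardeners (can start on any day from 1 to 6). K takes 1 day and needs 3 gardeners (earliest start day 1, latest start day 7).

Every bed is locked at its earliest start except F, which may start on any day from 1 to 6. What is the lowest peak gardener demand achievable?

13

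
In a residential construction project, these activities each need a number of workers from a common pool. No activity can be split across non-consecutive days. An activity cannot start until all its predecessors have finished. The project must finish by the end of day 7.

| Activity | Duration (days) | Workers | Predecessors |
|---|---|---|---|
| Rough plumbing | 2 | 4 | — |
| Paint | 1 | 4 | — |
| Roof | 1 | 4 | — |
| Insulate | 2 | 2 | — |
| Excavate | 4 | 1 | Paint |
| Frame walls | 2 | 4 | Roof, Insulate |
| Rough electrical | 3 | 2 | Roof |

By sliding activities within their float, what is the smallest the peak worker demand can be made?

7

Early-start (Rough plumbing@1, Paint@1, Roof@1, Insulate@1, Excavate@2, Frame walls@3, Rough electrical@2) gives peak 14: d1:14  d2:9  d3:7  d4:7  d5:1  d6:0  d7:0.
Shift Paint→3, Roof→4, Excavate→4, Frame walls→5, Rough electrical→5.
Schedule Rough plumbing@1, Paint@3, Roof@4, Insulate@1, Excavate@4, Frame walls@5, Rough electrical@5: d1:6  d2:6  d3:4  d4:5  d5:7  d6:7  d7:3 — peak 7.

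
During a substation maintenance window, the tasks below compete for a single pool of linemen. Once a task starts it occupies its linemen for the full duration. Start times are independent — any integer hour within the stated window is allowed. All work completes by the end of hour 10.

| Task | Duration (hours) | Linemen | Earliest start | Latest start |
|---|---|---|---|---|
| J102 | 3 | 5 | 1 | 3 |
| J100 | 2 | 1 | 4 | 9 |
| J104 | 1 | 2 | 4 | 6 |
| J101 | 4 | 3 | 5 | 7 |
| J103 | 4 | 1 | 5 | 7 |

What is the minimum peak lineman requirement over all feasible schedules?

5

Schedule J102@1, J100@4, J104@4, J101@5, J103@5: h1:5  h2:5  h3:5  h4:3  h5:5  h6:4  h7:4  h8:4  h9:0  h10:0 — peak 5.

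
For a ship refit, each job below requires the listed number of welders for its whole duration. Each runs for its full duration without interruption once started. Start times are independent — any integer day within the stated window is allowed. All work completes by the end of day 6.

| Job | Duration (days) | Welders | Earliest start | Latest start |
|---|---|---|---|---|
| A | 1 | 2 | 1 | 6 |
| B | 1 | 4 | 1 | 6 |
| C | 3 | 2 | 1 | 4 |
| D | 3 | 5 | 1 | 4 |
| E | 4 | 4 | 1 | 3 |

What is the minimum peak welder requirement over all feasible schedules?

9

Early-start (A@1, B@1, C@1, D@1, E@1) gives peak 17: d1:17  d2:11  d3:11  d4:4  d5:0  d6:0.
Shift D→4, E→2.
Schedule A@1, B@1, C@1, D@4, E@2: d1:8  d2:6  d3:6  d4:9  d5:9  d6:5 — peak 9.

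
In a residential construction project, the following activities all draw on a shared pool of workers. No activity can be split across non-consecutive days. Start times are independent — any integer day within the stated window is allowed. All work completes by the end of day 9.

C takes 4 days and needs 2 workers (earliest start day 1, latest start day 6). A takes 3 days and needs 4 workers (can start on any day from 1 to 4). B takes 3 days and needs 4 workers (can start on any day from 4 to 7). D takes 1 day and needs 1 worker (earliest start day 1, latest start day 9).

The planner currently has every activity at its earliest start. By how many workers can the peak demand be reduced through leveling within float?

1

Early-start peak: d1:7  d2:6  d3:6  d4:6  d5:4  d6:4  d7:0  d8:0  d9:0 ⇒ 7.
Leveled (C@1, A@1, B@4, D@5): d1:6  d2:6  d3:6  d4:6  d5:5  d6:4  d7:0  d8:0  d9:0 ⇒ 6.
Reduction 7 − 6 = 1.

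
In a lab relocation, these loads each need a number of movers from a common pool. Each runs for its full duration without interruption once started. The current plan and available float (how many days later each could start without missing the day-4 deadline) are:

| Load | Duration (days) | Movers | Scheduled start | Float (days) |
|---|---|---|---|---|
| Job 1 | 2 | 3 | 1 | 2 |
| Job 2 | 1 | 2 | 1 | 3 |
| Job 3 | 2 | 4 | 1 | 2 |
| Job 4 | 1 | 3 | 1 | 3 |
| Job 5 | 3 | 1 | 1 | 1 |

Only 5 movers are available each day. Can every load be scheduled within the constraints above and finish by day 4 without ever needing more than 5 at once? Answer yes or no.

no

Total mover-days = 22; over 4 days the average is 22/4 > 5, so some day must exceed 5.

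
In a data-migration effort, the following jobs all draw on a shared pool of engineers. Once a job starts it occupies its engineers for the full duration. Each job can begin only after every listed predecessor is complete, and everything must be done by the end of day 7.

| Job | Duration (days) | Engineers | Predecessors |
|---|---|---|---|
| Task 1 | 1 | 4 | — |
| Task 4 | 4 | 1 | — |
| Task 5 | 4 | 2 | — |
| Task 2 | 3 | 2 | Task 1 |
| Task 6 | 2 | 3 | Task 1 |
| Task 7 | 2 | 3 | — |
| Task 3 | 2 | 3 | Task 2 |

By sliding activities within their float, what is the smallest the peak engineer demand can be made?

Early-start (Task 1@1, Task 4@1, Task 5@1, Task 2@2, Task 6@2, Task 7@1, Task 3@5) gives peak 11: d1:10  d2:11  d3:8  d4:5  d5:3  d6:3  d7:0.
Shift Task 4→2, Task 5→2, Task 2→3, Task 6→6, Task 3→6.
Schedule Task 1@1, Task 4@2, Task 5@2, Task 2@3, Task 6@6, Task 7@1, Task 3@6: d1:7  d2:6  d3:5  d4:5  d5:5  d6:6  d7:6 — peak 7.

7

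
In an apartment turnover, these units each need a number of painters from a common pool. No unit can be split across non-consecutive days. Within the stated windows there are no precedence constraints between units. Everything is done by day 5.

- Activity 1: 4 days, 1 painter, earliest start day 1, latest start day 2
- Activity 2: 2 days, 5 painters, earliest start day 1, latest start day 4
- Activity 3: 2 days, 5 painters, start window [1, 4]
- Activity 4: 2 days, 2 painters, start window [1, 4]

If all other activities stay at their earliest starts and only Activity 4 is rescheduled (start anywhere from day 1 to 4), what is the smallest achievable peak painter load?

11

Activity 4@1: d1:13  d2:13  d3:1  d4:1  d5:0 → peak 13
Activity 4@2: d1:11  d2:13  d3:3  d4:1  d5:0 → peak 13
Activity 4@3: d1:11  d2:11  d3:3  d4:3  d5:0 → peak 11
Activity 4@4: d1:11  d2:11  d3:1  d4:3  d5:2 → peak 11
Best is Activity 4@3, peak 11.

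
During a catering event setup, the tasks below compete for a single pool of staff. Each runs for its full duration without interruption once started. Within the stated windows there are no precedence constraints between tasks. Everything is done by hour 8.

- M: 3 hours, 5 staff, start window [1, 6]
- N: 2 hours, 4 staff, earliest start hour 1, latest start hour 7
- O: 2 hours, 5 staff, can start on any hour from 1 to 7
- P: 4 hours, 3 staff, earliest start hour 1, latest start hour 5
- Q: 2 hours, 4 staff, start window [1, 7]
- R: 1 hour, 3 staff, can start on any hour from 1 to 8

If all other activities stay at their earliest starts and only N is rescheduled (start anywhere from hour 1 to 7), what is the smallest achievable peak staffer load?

20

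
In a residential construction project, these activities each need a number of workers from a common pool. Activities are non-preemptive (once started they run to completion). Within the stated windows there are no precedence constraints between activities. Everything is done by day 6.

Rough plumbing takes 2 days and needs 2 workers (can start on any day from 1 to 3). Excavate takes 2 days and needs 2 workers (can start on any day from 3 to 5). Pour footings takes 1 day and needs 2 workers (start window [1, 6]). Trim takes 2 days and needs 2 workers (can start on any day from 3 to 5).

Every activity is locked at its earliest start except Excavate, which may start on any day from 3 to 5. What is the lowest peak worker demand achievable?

4

Excavate@3: d1:4  d2:2  d3:4  d4:4  d5:0  d6:0 → peak 4
Excavate@4: d1:4  d2:2  d3:2  d4:4  d5:2  d6:0 → peak 4
Excavate@5: d1:4  d2:2  d3:2  d4:2  d5:2  d6:2 → peak 4
Best is Excavate@3, peak 4.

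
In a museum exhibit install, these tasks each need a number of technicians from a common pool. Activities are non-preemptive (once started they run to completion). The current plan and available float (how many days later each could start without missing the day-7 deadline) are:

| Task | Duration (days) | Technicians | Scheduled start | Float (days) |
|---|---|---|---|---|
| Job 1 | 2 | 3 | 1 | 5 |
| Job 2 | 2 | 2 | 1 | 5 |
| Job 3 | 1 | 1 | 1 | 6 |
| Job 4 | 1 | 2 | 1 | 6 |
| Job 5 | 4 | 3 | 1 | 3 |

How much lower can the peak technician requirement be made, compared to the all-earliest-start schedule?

6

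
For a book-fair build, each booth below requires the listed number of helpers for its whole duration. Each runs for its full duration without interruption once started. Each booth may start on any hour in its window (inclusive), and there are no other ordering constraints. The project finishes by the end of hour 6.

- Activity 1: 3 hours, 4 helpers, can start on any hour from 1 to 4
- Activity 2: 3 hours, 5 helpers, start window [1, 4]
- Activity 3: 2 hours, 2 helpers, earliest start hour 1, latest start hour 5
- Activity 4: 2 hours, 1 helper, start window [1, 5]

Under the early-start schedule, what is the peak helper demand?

12

Early-start schedule: Activity 1@1, Activity 2@1, Activity 3@1, Activity 4@1.
Load per hour: hour 1: 12, hour 2: 12, hour 3: 9, hour 4: 0, hour 5: 0, hour 6: 0.
Peak is 12.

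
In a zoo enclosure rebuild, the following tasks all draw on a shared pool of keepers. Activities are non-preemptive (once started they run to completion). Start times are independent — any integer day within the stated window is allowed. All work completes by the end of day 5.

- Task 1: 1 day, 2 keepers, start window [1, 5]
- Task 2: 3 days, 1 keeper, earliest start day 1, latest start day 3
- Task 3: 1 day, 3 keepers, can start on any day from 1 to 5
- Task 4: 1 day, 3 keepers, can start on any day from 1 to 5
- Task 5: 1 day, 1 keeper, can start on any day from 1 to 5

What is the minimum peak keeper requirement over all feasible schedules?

Early-start (Task 1@1, Task 2@1, Task 3@1, Task 4@1, Task 5@1) gives peak 10: d1:10  d2:1  d3:1  d4:0  d5:0.
Shift Task 3→4, Task 4→5, Task 5→2.
Schedule Task 1@1, Task 2@1, Task 3@4, Task 4@5, Task 5@2: d1:3  d2:2  d3:1  d4:3  d5:3 — peak 3.
Total keeper-days = 12 over 5 days ⇒ peak ≥ ⌈12/5⌉ = 3, so 3 is optimal.

3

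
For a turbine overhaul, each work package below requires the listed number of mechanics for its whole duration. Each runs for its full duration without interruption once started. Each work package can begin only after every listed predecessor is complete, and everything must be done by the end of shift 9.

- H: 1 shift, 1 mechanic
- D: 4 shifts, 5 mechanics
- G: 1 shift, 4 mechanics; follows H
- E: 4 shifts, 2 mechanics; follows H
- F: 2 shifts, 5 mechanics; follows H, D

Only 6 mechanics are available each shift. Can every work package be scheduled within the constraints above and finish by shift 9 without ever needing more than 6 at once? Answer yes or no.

no

The minimum achievable peak is 7; 6 < 7, so no feasible schedule stays within the cap.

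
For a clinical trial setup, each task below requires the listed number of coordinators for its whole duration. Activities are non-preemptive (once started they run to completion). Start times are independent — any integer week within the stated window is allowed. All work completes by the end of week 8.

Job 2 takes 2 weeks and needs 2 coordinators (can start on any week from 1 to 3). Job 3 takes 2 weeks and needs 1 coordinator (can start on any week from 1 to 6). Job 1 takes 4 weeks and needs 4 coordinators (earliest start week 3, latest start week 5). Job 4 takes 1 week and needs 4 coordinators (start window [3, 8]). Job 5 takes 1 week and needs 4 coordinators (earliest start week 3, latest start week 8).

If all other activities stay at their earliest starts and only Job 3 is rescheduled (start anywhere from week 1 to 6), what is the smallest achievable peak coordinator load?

Job 3@1: w1:3  w2:3  w3:12  w4:4  w5:4  w6:4  w7:0  w8:0 → peak 12
Job 3@2: w1:2  w2:3  w3:13  w4:4  w5:4  w6:4  w7:0  w8:0 → peak 13
Job 3@3: w1:2  w2:2  w3:13  w4:5  w5:4  w6:4  w7:0  w8:0 → peak 13
Job 3@4: w1:2  w2:2  w3:12  w4:5  w5:5  w6:4  w7:0  w8:0 → peak 12
Job 3@5: w1:2  w2:2  w3:12  w4:4  w5:5  w6:5  w7:0  w8:0 → peak 12
Job 3@6: w1:2  w2:2  w3:12  w4:4  w5:4  w6:5  w7:1  w8:0 → peak 12
Best is Job 3@1, peak 12.

12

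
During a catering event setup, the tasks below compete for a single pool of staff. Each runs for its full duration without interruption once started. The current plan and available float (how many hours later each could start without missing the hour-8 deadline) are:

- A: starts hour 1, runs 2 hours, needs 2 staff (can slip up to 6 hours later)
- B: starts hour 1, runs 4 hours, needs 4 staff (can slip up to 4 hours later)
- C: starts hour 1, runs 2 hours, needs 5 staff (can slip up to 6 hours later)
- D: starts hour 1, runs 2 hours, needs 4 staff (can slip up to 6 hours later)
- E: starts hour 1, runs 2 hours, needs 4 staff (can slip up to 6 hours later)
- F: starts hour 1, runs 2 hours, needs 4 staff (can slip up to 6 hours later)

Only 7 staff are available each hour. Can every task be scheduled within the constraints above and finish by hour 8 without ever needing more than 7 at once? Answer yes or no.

no

The minimum achievable peak is 8; 7 < 8, so no feasible schedule stays within the cap.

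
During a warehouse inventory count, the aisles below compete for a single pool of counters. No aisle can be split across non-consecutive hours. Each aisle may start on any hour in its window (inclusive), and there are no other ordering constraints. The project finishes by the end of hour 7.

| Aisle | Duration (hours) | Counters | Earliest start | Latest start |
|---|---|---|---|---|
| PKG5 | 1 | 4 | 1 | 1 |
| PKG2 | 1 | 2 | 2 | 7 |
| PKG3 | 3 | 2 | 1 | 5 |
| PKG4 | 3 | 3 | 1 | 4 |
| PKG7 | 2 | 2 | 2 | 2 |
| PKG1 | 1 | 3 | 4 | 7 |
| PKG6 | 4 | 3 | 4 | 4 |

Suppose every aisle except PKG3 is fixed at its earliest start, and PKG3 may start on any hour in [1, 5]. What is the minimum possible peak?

7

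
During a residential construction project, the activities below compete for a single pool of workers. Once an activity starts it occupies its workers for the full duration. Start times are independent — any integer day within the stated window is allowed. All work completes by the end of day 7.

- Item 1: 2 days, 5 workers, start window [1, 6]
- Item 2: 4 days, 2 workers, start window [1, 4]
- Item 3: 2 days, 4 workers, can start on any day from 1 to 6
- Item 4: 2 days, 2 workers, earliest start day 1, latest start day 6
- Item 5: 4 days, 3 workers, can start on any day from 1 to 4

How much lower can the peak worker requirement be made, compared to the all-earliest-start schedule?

Early-start peak: d1:16  d2:16  d3:5  d4:5  d5:0  d6:0  d7:0 ⇒ 16.
Leveled (Item 1@1, Item 2@1, Item 3@5, Item 4@3, Item 5@3): d1:7  d2:7  d3:7  d4:7  d5:7  d6:7  d7:0 ⇒ 7.
Reduction 16 − 7 = 9.

9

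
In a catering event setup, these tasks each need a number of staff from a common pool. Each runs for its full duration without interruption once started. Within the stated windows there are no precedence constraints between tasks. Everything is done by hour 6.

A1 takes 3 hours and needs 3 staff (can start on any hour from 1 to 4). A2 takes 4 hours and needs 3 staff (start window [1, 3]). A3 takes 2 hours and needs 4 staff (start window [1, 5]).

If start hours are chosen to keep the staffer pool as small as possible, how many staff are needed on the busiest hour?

6

Early-start (A1@1, A2@1, A3@1) gives peak 10: h1:10  h2:10  h3:6  h4:3  h5:0  h6:0.
Shift A3→5.
Schedule A1@1, A2@1, A3@5: h1:6  h2:6  h3:6  h4:3  h5:4  h6:4 — peak 6.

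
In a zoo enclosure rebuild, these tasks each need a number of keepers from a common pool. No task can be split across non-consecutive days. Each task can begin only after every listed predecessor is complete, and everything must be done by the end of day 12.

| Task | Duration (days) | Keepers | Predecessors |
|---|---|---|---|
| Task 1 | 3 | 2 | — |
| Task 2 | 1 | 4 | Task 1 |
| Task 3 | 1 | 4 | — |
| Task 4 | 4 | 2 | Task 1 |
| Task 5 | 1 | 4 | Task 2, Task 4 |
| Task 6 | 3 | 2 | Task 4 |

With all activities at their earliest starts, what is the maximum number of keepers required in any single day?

Early-start schedule: Task 1@1, Task 2@4, Task 3@1, Task 4@4, Task 5@8, Task 6@8.
Load per day: day 1: 6, day 2: 2, day 3: 2, day 4: 6, day 5: 2, day 6: 2, day 7: 2, day 8: 6, day 9: 2, day 10: 2, day 11: 0, day 12: 0.
Peak is 6.

6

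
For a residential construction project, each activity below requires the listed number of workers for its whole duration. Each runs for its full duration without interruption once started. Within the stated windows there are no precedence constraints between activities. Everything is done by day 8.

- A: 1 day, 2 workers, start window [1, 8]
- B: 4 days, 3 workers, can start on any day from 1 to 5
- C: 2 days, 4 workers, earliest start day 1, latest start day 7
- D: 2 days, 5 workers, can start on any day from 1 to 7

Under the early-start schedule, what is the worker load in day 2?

12

At early start, day 2 has: B, C, D.
Demand: 3 + 4 + 5 = 12.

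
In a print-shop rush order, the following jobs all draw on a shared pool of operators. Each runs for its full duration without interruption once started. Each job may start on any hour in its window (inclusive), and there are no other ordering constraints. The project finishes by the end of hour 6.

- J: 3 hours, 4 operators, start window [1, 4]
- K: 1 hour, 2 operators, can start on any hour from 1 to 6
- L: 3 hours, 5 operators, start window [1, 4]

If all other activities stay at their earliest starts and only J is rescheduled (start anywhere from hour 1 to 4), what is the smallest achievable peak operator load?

7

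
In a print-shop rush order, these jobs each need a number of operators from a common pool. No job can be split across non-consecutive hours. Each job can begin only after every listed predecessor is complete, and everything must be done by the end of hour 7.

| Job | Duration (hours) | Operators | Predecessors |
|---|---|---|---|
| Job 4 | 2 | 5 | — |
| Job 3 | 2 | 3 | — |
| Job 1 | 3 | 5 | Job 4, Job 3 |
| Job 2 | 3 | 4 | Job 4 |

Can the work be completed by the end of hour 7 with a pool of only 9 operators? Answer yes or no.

yes

Schedule Job 4@1, Job 3@1, Job 1@3, Job 2@3: h1:8  h2:8  h3:9  h4:9  h5:9  h6:0  h7:0 — peak 9 ≤ 9.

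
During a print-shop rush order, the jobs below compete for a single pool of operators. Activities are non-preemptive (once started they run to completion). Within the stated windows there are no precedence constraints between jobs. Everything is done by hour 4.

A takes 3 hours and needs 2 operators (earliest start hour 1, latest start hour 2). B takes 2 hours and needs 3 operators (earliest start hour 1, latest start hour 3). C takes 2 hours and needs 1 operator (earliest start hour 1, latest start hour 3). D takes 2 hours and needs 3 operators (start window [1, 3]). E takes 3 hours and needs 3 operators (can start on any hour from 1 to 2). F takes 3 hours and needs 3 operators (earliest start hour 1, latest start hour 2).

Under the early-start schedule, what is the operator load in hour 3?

At early start, hour 3 has: A, E, F.
Demand: 2 + 3 + 3 = 8.

8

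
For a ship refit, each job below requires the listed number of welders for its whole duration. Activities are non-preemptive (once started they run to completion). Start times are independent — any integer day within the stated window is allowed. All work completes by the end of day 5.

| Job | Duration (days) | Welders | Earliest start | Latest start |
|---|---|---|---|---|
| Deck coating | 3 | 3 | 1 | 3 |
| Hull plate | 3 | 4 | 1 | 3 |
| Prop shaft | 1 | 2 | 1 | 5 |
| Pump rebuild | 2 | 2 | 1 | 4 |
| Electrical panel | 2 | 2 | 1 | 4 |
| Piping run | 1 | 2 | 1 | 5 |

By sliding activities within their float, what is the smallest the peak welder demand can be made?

7

Early-start (Deck coating@1, Hull plate@1, Prop shaft@1, Pump rebuild@1, Electrical panel@1, Piping run@1) gives peak 15: d1:15  d2:11  d3:7  d4:0  d5:0.
Shift Prop shaft→4, Pump rebuild→4, Electrical panel→4, Piping run→5.
Schedule Deck coating@1, Hull plate@1, Prop shaft@4, Pump rebuild@4, Electrical panel@4, Piping run@5: d1:7  d2:7  d3:7  d4:6  d5:6 — peak 7.
Total welder-days = 33 over 5 days ⇒ peak ≥ ⌈33/5⌉ = 7, so 7 is optimal.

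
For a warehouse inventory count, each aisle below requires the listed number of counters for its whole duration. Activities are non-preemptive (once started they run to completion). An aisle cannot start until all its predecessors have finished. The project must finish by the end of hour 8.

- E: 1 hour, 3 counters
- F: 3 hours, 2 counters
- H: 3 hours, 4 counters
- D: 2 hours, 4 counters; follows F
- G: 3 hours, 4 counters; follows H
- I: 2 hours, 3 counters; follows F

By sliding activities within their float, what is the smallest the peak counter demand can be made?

7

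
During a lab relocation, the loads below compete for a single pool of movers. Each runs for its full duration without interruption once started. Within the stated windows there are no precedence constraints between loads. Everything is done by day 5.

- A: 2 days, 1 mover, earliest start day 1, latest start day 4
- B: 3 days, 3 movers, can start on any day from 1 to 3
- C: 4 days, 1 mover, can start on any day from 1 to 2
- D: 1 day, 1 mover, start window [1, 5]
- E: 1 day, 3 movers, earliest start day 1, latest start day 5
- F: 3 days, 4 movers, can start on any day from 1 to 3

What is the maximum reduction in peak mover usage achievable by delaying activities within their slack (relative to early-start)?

Early-start peak: d1:13  d2:9  d3:8  d4:1  d5:0 ⇒ 13.
Leveled (A@1, B@1, C@1, D@1, E@2, F@3): d1:6  d2:8  d3:8  d4:5  d5:4 ⇒ 8.
Reduction 13 − 8 = 5.

5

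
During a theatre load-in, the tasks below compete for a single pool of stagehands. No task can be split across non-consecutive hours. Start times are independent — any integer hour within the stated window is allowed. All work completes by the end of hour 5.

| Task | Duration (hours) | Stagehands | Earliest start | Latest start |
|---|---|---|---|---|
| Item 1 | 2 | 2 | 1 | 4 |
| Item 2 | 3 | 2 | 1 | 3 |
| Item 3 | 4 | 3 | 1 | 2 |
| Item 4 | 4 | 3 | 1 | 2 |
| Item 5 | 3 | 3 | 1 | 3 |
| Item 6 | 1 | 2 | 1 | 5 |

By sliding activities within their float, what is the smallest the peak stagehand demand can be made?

11

Early-start (Item 1@1, Item 2@1, Item 3@1, Item 4@1, Item 5@1, Item 6@1) gives peak 15: h1:15  h2:13  h3:11  h4:6  h5:0.
Shift Item 5→3, Item 6→4.
Schedule Item 1@1, Item 2@1, Item 3@1, Item 4@1, Item 5@3, Item 6@4: h1:10  h2:10  h3:11  h4:11  h5:3 — peak 11.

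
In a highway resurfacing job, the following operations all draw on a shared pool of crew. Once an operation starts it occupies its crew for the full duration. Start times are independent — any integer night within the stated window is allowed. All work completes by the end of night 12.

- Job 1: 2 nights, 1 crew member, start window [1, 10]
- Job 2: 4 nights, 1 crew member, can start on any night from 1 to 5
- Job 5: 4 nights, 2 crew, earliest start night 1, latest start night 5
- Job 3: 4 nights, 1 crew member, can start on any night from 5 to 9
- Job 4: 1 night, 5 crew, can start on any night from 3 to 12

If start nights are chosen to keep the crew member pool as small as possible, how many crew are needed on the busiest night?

Early-start (Job 1@1, Job 2@1, Job 5@1, Job 3@5, Job 4@3) gives peak 8: n1:4  n2:4  n3:8  n4:3  n5:1  n6:1  n7:1  n8:1  n9:0  n10:0  n11:0  n12:0.
Shift Job 4→9.
Schedule Job 1@1, Job 2@1, Job 5@1, Job 3@5, Job 4@9: n1:4  n2:4  n3:3  n4:3  n5:1  n6:1  n7:1  n8:1  n9:5  n10:0  n11:0  n12:0 — peak 5.

5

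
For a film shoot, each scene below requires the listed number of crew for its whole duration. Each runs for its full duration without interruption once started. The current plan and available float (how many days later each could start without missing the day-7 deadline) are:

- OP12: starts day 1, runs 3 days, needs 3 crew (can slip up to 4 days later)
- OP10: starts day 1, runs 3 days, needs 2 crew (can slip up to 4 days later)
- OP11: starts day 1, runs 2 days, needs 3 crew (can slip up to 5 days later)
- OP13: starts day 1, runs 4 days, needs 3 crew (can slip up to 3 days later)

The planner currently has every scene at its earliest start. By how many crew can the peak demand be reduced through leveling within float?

5

Early-start peak: d1:11  d2:11  d3:8  d4:3  d5:0  d6:0  d7:0 ⇒ 11.
Leveled (OP12@1, OP10@1, OP11@4, OP13@4): d1:5  d2:5  d3:5  d4:6  d5:6  d6:3  d7:3 ⇒ 6.
Reduction 11 − 6 = 5.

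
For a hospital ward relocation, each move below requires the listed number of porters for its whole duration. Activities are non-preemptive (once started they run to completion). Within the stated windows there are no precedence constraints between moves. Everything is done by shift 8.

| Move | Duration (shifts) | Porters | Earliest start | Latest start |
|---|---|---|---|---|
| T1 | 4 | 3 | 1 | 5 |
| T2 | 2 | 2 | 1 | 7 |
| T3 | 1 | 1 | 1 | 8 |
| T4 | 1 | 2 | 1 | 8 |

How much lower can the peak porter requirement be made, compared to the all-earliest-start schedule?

5

Early-start peak: s1:8  s2:5  s3:3  s4:3  s5:0  s6:0  s7:0  s8:0 ⇒ 8.
Leveled (T1@1, T2@5, T3@5, T4@7): s1:3  s2:3  s3:3  s4:3  s5:3  s6:2  s7:2  s8:0 ⇒ 3.
Reduction 8 − 3 = 5.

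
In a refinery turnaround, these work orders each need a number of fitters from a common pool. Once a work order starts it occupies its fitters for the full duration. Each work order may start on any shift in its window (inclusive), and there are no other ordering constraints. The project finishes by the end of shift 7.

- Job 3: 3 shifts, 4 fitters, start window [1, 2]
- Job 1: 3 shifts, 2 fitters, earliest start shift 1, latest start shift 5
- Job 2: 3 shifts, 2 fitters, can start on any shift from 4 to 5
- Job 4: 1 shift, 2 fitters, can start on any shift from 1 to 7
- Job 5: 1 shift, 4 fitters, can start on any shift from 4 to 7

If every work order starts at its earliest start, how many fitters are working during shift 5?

At early start, shift 5 has: Job 2.
Demand: 2 = 2.

2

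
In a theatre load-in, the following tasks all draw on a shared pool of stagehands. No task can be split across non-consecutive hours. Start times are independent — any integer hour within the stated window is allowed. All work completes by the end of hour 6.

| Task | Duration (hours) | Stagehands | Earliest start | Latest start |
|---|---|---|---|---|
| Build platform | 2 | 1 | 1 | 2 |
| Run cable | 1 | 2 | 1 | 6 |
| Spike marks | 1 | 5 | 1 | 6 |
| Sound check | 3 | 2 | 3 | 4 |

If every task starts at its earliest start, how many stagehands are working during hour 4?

At early start, hour 4 has: Sound check.
Demand: 2 = 2.

2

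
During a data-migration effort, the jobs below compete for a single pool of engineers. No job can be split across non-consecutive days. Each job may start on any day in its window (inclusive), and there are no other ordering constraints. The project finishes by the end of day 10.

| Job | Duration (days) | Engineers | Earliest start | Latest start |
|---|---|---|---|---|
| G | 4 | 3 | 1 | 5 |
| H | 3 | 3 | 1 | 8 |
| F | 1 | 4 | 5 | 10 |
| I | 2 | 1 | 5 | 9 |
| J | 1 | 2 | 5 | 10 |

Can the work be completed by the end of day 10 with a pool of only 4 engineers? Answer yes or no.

Schedule G@1, H@5, F@8, I@5, J@9: d1:3  d2:3  d3:3  d4:3  d5:4  d6:4  d7:3  d8:4  d9:2  d10:0 — peak 4 ≤ 4.

yes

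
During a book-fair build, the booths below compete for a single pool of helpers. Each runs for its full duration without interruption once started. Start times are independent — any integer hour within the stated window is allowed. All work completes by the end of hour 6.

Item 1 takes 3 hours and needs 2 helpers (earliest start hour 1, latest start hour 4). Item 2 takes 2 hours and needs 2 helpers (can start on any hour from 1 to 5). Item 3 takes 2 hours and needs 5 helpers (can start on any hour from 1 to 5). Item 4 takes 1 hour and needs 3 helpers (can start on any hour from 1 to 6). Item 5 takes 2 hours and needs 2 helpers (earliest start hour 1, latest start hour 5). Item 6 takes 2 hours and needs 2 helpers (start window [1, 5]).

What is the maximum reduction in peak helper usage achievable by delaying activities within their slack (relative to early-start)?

10

Early-start peak: h1:16  h2:13  h3:2  h4:0  h5:0  h6:0 ⇒ 16.
Leveled (Item 1@1, Item 2@1, Item 3@5, Item 4@4, Item 5@1, Item 6@3): h1:6  h2:6  h3:4  h4:5  h5:5  h6:5 ⇒ 6.
Reduction 16 − 6 = 10.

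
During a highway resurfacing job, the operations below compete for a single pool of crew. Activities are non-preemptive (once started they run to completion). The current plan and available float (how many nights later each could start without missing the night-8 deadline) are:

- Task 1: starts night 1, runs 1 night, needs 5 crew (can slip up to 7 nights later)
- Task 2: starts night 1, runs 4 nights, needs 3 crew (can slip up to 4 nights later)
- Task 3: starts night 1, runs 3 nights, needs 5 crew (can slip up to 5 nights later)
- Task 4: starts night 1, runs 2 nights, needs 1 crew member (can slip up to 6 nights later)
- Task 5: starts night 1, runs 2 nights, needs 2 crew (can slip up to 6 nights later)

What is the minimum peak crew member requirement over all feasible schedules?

5

Early-start (Task 1@1, Task 2@1, Task 3@1, Task 4@1, Task 5@1) gives peak 16: n1:16  n2:11  n3:8  n4:3  n5:0  n6:0  n7:0  n8:0.
Shift Task 2→2, Task 3→6, Task 4→2, Task 5→4.
Schedule Task 1@1, Task 2@2, Task 3@6, Task 4@2, Task 5@4: n1:5  n2:4  n3:4  n4:5  n5:5  n6:5  n7:5  n8:5 — peak 5.
Total crew member-nights = 38 over 8 nights ⇒ peak ≥ ⌈38/8⌉ = 5, so 5 is optimal.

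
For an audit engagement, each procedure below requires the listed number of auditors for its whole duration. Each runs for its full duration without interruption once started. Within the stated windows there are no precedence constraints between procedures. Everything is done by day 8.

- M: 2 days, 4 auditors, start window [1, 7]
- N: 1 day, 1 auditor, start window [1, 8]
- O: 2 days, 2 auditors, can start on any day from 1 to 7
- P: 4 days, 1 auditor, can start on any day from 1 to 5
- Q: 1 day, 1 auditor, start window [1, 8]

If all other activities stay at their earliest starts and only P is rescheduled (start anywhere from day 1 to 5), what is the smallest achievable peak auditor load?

P@1: d1:9  d2:7  d3:1  d4:1  d5:0  d6:0  d7:0  d8:0 → peak 9
P@2: d1:8  d2:7  d3:1  d4:1  d5:1  d6:0  d7:0  d8:0 → peak 8
P@3: d1:8  d2:6  d3:1  d4:1  d5:1  d6:1  d7:0  d8:0 → peak 8
P@4: d1:8  d2:6  d3:0  d4:1  d5:1  d6:1  d7:1  d8:0 → peak 8
P@5: d1:8  d2:6  d3:0  d4:0  d5:1  d6:1  d7:1  d8:1 → peak 8
Best is P@2, peak 8.

8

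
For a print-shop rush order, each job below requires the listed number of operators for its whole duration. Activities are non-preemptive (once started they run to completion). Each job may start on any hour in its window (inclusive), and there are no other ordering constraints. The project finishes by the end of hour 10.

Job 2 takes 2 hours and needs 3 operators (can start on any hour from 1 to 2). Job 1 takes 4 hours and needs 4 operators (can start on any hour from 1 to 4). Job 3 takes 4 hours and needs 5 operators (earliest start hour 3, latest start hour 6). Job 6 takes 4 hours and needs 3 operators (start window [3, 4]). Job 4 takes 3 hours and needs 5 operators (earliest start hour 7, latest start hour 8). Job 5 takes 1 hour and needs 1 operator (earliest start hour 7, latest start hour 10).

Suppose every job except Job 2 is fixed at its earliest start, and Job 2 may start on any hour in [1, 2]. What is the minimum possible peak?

Job 2@1: h1:7  h2:7  h3:12  h4:12  h5:8  h6:8  h7:6  h8:5  h9:5  h10:0 → peak 12
Job 2@2: h1:4  h2:7  h3:15  h4:12  h5:8  h6:8  h7:6  h8:5  h9:5  h10:0 → peak 15
Best is Job 2@1, peak 12.

12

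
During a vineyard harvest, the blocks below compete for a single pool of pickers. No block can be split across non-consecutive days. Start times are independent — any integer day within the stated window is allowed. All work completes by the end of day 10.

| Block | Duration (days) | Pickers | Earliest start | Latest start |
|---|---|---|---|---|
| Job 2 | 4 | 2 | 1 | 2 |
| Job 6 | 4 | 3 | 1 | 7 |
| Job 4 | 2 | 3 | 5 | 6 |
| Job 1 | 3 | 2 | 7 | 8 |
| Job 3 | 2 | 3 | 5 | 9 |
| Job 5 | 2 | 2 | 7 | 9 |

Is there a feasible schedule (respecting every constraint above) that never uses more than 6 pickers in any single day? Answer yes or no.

Schedule Job 2@1, Job 6@1, Job 4@5, Job 1@7, Job 3@7, Job 5@9: d1:5  d2:5  d3:5  d4:5  d5:3  d6:3  d7:5  d8:5  d9:4  d10:2 — peak 5 ≤ 6.

yes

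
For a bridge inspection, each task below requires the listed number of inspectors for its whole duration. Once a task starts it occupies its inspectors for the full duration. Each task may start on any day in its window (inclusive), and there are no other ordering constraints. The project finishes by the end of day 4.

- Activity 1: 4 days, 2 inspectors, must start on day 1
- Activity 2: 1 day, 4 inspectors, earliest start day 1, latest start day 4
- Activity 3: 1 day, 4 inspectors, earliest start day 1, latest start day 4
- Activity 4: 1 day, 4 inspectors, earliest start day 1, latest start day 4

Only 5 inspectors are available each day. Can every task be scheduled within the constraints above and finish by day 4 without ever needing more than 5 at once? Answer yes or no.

The minimum achievable peak is 6; 5 < 6, so no feasible schedule stays within the cap.

no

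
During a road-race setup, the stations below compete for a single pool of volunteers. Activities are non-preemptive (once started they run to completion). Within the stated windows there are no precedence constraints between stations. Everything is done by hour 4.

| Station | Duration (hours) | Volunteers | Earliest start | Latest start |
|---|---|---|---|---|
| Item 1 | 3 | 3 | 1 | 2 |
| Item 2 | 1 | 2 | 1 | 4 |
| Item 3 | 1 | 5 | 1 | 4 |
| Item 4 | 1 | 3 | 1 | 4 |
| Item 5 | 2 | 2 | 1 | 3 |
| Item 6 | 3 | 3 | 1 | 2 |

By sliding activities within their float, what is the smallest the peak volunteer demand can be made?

8

Early-start (Item 1@1, Item 2@1, Item 3@1, Item 4@1, Item 5@1, Item 6@1) gives peak 18: h1:18  h2:8  h3:6  h4:0.
Shift Item 3→4, Item 5→2, Item 6→2.
Schedule Item 1@1, Item 2@1, Item 3@4, Item 4@1, Item 5@2, Item 6@2: h1:8  h2:8  h3:8  h4:8 — peak 8.
Total volunteer-hours = 32 over 4 hours ⇒ peak ≥ ⌈32/4⌉ = 8, so 8 is optimal.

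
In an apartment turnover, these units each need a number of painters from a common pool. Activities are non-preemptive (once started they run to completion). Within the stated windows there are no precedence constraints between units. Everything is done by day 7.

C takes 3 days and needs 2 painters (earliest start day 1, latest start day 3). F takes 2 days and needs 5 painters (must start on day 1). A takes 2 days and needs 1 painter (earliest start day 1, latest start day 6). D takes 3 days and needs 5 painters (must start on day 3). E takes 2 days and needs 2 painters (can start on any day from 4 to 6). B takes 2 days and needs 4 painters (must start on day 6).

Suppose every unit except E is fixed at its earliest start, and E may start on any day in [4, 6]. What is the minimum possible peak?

8

E@4: d1:8  d2:8  d3:7  d4:7  d5:7  d6:4  d7:4 → peak 8
E@5: d1:8  d2:8  d3:7  d4:5  d5:7  d6:6  d7:4 → peak 8
E@6: d1:8  d2:8  d3:7  d4:5  d5:5  d6:6  d7:6 → peak 8
Best is E@4, peak 8.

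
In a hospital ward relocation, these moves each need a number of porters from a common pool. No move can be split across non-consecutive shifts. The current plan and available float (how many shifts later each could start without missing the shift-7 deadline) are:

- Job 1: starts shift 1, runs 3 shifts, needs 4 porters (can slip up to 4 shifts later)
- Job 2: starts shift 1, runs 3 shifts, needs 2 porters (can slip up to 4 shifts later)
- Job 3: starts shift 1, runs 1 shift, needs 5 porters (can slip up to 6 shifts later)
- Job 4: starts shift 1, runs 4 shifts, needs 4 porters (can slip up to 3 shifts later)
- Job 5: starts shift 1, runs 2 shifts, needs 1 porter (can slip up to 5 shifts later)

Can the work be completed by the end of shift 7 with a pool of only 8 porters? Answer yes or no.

Schedule Job 1@1, Job 2@4, Job 3@5, Job 4@1, Job 5@4: s1:8  s2:8  s3:8  s4:7  s5:8  s6:2  s7:0 — peak 8 ≤ 8.

yes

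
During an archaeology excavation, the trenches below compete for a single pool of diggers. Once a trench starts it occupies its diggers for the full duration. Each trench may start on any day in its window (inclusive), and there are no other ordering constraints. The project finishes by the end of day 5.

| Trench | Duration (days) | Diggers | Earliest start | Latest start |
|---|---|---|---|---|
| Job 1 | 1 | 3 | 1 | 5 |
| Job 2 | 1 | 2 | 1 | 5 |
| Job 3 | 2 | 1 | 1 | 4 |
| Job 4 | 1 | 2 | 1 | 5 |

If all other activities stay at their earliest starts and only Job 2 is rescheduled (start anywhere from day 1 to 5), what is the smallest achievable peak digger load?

6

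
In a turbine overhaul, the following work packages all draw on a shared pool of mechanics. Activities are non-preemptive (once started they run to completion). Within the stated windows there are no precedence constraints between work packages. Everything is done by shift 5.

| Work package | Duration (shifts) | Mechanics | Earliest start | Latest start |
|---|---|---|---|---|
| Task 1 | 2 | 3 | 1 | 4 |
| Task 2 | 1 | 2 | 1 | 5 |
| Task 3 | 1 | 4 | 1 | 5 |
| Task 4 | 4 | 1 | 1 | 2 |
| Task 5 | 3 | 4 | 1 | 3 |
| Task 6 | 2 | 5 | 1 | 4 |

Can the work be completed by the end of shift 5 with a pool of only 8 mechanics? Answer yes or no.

yes

Schedule Task 1@2, Task 2@4, Task 3@1, Task 4@2, Task 5@1, Task 6@4: s1:8  s2:8  s3:8  s4:8  s5:6 — peak 8 ≤ 8.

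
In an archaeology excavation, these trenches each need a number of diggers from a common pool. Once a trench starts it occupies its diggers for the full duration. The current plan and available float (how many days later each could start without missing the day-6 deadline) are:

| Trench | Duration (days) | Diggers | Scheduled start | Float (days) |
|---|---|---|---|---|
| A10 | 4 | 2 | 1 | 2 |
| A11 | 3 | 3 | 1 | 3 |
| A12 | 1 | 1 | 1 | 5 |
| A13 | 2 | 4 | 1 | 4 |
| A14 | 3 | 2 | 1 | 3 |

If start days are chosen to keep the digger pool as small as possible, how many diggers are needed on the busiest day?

6

Early-start (A10@1, A11@1, A12@1, A13@1, A14@1) gives peak 12: d1:12  d2:11  d3:7  d4:2  d5:0  d6:0.
Shift A13→5, A14→4.
Schedule A10@1, A11@1, A12@1, A13@5, A14@4: d1:6  d2:5  d3:5  d4:4  d5:6  d6:6 — peak 6.
Total digger-days = 32 over 6 days ⇒ peak ≥ ⌈32/6⌉ = 6, so 6 is optimal.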